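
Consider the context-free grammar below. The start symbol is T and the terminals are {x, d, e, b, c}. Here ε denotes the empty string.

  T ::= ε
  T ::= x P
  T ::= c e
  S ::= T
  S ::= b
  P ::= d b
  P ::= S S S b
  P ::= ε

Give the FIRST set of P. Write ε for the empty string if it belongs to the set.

{ε, b, c, d, x}

FIRST(T) = {ε, c, x}
FIRST(S) = {ε, b, c, x}  (via T)
FIRST(P) = {ε, b, c, d, x}  (via S S S b)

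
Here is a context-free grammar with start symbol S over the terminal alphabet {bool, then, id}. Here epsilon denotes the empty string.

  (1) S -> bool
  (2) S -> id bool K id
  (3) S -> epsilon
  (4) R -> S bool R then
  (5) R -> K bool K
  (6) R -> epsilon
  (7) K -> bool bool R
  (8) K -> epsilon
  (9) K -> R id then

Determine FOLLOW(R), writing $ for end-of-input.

{bool, id, then}

FIRST(S) = {epsilon, bool, id}
FIRST(R) = {epsilon, bool, id}  (via S bool R then, K bool K)
FIRST(K) = {epsilon, bool, id}  (via R id then)
FOLLOW(S) includes $ since S is the start symbol.
FOLLOW(S): in R->S bool R then, S is followed by bool R then with FIRST {bool}. Thus FOLLOW(S) = {$, bool}.
FOLLOW(R): in R->S bool R then, R is followed by then with FIRST {then}; in K->bool bool R, the suffix after R is empty, so FOLLOW(R) ⊇ FOLLOW(K) = {bool, id, then}; in K->R id then, R is followed by id then with FIRST {id}. Thus FOLLOW(R) = {bool, id, then}.
FOLLOW(K): in S->id bool K id, K is followed by id with FIRST {id}; in R->K bool K (occurrence 1), K is followed by bool K with FIRST {bool}; in R->K bool K (occurrence 2), the suffix after K is empty, so FOLLOW(K) ⊇ FOLLOW(R) = {bool, id, then}. Thus FOLLOW(K) = {bool, id, then}.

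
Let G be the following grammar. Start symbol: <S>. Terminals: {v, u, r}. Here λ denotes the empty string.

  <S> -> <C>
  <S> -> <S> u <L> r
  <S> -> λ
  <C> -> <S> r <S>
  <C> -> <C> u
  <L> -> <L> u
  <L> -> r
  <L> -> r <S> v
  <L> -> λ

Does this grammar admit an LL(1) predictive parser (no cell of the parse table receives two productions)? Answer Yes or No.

FIRST(<S>) = {λ, r, u}
FIRST(<C>) = {r, u}
FIRST(<L>) = {λ, r, u}
FOLLOW(<S>) = {$, r, u, v}
FOLLOW(<C>) = {$, r, u, v}
FOLLOW(<L>) = {r, u}
Cell M[<C>, r] receives both <C> -> <S> r <S> and <C> -> <C> u — the grammar is not LL(1).

No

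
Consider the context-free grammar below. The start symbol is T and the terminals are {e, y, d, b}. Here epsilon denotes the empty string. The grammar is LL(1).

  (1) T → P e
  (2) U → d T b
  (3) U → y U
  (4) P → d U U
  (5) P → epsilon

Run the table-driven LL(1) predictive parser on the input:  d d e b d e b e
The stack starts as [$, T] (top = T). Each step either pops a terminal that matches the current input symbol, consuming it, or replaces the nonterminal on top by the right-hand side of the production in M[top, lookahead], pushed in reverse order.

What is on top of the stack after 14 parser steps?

b

      Stack        Input              Action
   1  $ T          d d e b d e b e $  expand T → P e
   2  $ e P        d d e b d e b e $  expand P → d U U
   3  $ e U U d    d d e b d e b e $  match d
   4  $ e U U      d e b d e b e $    expand U → d T b
   5  $ e U b T d  d e b d e b e $    match d
   6  $ e U b T    e b d e b e $      expand T → P e
   7  $ e U b e P  e b d e b e $      expand P → epsilon
   8  $ e U b e    e b d e b e $      match e
   9  $ e U b      b d e b e $        match b
  10  $ e U        d e b e $          expand U → d T b
  11  $ e b T d    d e b e $          match d
  12  $ e b T      e b e $            expand T → P e
  13  $ e b e P    e b e $            expand P → epsilon
  14  $ e b e      e b e $            match e
Stack after step 14: $ e b (top = b).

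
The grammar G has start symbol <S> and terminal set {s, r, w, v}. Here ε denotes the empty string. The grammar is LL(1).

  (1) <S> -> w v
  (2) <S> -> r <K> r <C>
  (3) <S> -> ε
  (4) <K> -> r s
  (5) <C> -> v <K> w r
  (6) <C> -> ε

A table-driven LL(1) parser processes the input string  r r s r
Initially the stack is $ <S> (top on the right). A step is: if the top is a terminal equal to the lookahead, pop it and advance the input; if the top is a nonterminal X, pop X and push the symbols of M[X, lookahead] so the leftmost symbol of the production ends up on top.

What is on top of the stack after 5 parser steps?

r

step 1: stack=$ <S>  input=r r s r $  — expand <S> -> r <K> r <C>
step 2: stack=$ <C> r <K> r  input=r r s r $  — match r
step 3: stack=$ <C> r <K>  input=r s r $  — expand <K> -> r s
step 4: stack=$ <C> r s r  input=r s r $  — match r
step 5: stack=$ <C> r s  input=s r $  — match s
Stack after step 5: $ <C> r (top = r).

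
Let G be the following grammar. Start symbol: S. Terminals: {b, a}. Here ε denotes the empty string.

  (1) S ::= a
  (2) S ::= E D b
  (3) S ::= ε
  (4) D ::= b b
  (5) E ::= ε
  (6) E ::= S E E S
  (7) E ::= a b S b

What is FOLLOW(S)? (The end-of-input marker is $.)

FIRST(D): from D::=b b we get {b}. So FIRST(D) = {b}.
FIRST(S): from S::=a we get {a}; from S::=E D b we get {a, b}; from S::=ε we get {ε}. So FIRST(S) = {ε, a, b}.
FIRST(E): from E::=ε we get {ε}; from E::=S E E S we get {ε, a, b}; from E::=a b S b we get {a}. So FIRST(E) = {ε, a, b}.
FOLLOW(S) includes $ since S is the start symbol.
FOLLOW(D): in S::=E D b, D is followed by b with FIRST {b}. Thus FOLLOW(D) = {b}.
FOLLOW(E): in S::=E D b, E is followed by D b with FIRST {b}; in E::=S E E S (occurrence 1), E is followed by E S with FIRST {ε, a, b}; in E::=S E E S (occurrence 1), the suffix after E is nullable (adds nothing new); in E::=S E E S (occurrence 2), E is followed by S with FIRST {ε, a, b}; in E::=S E E S (occurrence 2), the suffix after E is nullable (adds nothing new). Thus FOLLOW(E) = {a, b}.
FOLLOW(S): in E::=S E E S (occurrence 1), S is followed by E E S with FIRST {ε, a, b}; in E::=S E E S (occurrence 1), the suffix after S is nullable, so FOLLOW(S) ⊇ FOLLOW(E) = {a, b}; in E::=S E E S (occurrence 2), the suffix after S is empty, so FOLLOW(S) ⊇ FOLLOW(E) = {a, b}; in E::=a b S b, S is followed by b with FIRST {b}. Thus FOLLOW(S) = {$, a, b}.

{$, a, b}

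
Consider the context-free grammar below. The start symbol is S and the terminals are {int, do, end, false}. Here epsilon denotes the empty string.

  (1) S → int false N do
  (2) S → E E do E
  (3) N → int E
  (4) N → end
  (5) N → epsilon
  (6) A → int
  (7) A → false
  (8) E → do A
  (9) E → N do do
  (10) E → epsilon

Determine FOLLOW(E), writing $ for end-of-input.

FIRST(N) = {epsilon, end, int}
FIRST(A) = {false, int}
FIRST(E) = {epsilon, do, end, int}  (via N do do)
FIRST(S) = {do, end, int}  (via E E do E)
FOLLOW(S) includes $ since S is the start symbol.
FOLLOW(S): S appears on no right-hand side. Thus FOLLOW(S) = {$}.
FOLLOW(N): in S→int false N do, N is followed by do with FIRST {do}; in E→N do do, N is followed by do do with FIRST {do}. Thus FOLLOW(N) = {do}.
FOLLOW(E): in S→E E do E (occurrence 1), E is followed by E do E with FIRST {do, end, int}; in S→E E do E (occurrence 2), E is followed by do E with FIRST {do}; in S→E E do E (occurrence 3), the suffix after E is empty, so FOLLOW(E) ⊇ FOLLOW(S) = {$}; in N→int E, the suffix after E is empty, so FOLLOW(E) ⊇ FOLLOW(N) = {do}. Thus FOLLOW(E) = {$, do, end, int}.
FOLLOW(A): in E→do A, the suffix after A is empty, so FOLLOW(A) ⊇ FOLLOW(E) = {$, do, end, int}. Thus FOLLOW(A) = {$, do, end, int}.

{$, do, end, int}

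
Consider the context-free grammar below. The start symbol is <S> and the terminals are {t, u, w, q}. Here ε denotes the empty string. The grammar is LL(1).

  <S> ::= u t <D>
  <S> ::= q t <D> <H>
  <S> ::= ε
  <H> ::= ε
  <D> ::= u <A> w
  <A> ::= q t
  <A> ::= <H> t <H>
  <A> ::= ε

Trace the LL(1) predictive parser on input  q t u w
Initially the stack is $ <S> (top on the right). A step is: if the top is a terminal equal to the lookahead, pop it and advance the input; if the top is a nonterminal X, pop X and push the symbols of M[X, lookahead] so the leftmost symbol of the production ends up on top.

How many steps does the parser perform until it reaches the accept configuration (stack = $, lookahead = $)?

8

     Stack          Input      Action
  1  $ <S>          q t u w $  expand <S> ::= q t <D> <H>
  2  $ <H> <D> t q  q t u w $  match q
  3  $ <H> <D> t    t u w $    match t
  4  $ <H> <D>      u w $      expand <D> ::= u <A> w
  5  $ <H> w <A> u  u w $      match u
  6  $ <H> w <A>    w $        expand <A> ::= ε
  7  $ <H> w        w $        match w
  8  $ <H>          $          expand <H> ::= ε
Accept reached after 8 steps.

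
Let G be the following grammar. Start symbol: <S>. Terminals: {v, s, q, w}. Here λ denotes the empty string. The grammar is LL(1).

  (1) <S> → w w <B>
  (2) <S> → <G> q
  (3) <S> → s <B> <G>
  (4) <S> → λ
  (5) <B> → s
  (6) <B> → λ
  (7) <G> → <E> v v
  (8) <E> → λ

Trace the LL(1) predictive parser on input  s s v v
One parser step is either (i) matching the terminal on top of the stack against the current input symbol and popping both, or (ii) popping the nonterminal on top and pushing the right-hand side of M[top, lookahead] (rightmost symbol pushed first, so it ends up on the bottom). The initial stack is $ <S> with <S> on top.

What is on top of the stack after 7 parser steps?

     Stack        Input      Action
  1  $ <S>        s s v v $  expand <S> → s <B> <G>
  2  $ <G> <B> s  s s v v $  match s
  3  $ <G> <B>    s v v $    expand <B> → s
  4  $ <G> s      s v v $    match s
  5  $ <G>        v v $      expand <G> → <E> v v
  6  $ v v <E>    v v $      expand <E> → λ
  7  $ v v        v v $      match v
Stack after step 7: $ v (top = v).

v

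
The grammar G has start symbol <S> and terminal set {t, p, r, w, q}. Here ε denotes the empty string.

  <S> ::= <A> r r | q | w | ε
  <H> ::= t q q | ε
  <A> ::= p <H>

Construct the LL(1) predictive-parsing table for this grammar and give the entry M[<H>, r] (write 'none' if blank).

FIRST(<H>) = {ε, t}
FIRST(<A>) = {p}
FIRST(<S>) = {ε, p, q, w}  (via <A> r r)
FOLLOW(<S>) includes $ since <S> is the start symbol.
FOLLOW(<A>): in <S>::=<A> r r, <A> is followed by r r with FIRST {r}. Thus FOLLOW(<A>) = {r}.
FOLLOW(<H>): in <A>::=p <H>, the suffix after <H> is empty, so FOLLOW(<H>) ⊇ FOLLOW(<A>) = {r}. Thus FOLLOW(<H>) = {r}.
For <H> ::= t q q: FIRST(t q q) = {t}, so it goes in M[<H>, t] for t ∈ {t}.
For <H> ::= ε: FIRST(ε) = {ε}, so it goes in M[<H>, t] for t ∈ {}; since ε ∈ FIRST, also for every t ∈ FOLLOW(<H>) = {r}.

<H> ::= ε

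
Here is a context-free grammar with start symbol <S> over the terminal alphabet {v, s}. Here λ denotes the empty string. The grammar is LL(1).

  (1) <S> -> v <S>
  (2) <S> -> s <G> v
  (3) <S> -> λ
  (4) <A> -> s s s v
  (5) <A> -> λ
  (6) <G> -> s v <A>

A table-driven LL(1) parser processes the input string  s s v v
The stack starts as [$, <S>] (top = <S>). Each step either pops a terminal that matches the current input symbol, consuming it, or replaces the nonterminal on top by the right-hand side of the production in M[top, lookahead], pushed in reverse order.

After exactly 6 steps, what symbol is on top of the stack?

     Stack        Input      Action
  1  $ <S>        s s v v $  expand <S> -> s <G> v
  2  $ v <G> s    s s v v $  match s
  3  $ v <G>      s v v $    expand <G> -> s v <A>
  4  $ v <A> v s  s v v $    match s
  5  $ v <A> v    v v $      match v
  6  $ v <A>      v $        expand <A> -> λ
Stack after step 6: $ v (top = v).

v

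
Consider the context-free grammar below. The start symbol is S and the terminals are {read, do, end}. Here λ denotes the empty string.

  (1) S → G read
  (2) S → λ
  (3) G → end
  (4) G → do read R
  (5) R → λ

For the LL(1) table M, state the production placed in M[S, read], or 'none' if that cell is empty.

FIRST(G): from G→end we get {end}; from G→do read R we get {do}. So FIRST(G) = {do, end}.
FIRST(R): from R→λ we get {λ}. So FIRST(R) = {λ}.
FIRST(S): from S→G read we get {do, end}; from S→λ we get {λ}. So FIRST(S) = {λ, do, end}.
FOLLOW(S) includes $ since S is the start symbol.
FOLLOW(S): S appears on no right-hand side. Thus FOLLOW(S) = {$}.
For S → G read: FIRST(G read) = {do, end}, so it goes in M[S, t] for t ∈ {do, end}.
For S → λ: FIRST(λ) = {λ}, so it goes in M[S, t] for t ∈ {}; since λ ∈ FIRST, also for every t ∈ FOLLOW(S) = {$}.
None of these place a production in M[S, read].

none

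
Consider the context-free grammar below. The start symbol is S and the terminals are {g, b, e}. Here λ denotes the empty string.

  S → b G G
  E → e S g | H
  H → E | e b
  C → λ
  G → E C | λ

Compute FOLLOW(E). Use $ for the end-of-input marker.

{$, e, g}

FIRST(S): from S→b G G we get {b}. So FIRST(S) = {b}.
FIRST(C): from C→λ we get {λ}. So FIRST(C) = {λ}.
FIRST(E): from E→e S g we get {e}; from E→H we get {e}. So FIRST(E) = {e}.
FIRST(H): from H→E we get {e}; from H→e b we get {e}. So FIRST(H) = {e}.
FIRST(G): from G→E C we get {e}; from G→λ we get {λ}. So FIRST(G) = {λ, e}.
FOLLOW(S) includes $ since S is the start symbol.
FOLLOW(S): in E→e S g, S is followed by g with FIRST {g}. Thus FOLLOW(S) = {$, g}.
FOLLOW(G): in S→b G G (occurrence 1), G is followed by G with FIRST {λ, e}; in S→b G G (occurrence 1), the suffix after G is nullable, so FOLLOW(G) ⊇ FOLLOW(S) = {$, g}; in S→b G G (occurrence 2), the suffix after G is empty, so FOLLOW(G) ⊇ FOLLOW(S) = {$, g}. Thus FOLLOW(G) = {$, e, g}.
FOLLOW(C): in G→E C, the suffix after C is empty, so FOLLOW(C) ⊇ FOLLOW(G) = {$, e, g}. Thus FOLLOW(C) = {$, e, g}.
FOLLOW(E): in H→E, the suffix after E is empty, so FOLLOW(E) ⊇ FOLLOW(H) = {$, e, g}; in G→E C, E is followed by C with FIRST {λ}; in G→E C, the suffix after E is nullable, so FOLLOW(E) ⊇ FOLLOW(G) = {$, e, g}. Thus FOLLOW(E) = {$, e, g}.
FOLLOW(H): in E→H, the suffix after H is empty, so FOLLOW(H) ⊇ FOLLOW(E) = {$, e, g}. Thus FOLLOW(H) = {$, e, g}.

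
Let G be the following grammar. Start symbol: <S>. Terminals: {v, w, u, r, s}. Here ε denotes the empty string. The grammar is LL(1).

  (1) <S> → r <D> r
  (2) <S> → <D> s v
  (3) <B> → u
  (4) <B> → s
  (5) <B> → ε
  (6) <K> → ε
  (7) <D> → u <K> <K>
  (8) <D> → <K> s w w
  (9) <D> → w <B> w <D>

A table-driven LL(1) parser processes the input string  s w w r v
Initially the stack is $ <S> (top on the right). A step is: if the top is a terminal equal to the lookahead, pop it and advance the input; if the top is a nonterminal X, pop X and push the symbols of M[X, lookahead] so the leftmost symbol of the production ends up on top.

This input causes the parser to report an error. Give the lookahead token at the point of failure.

r

step 1: stack=$ <S>  input=s w w r v $  — expand <S> → <D> s v
step 2: stack=$ v s <D>  input=s w w r v $  — expand <D> → <K> s w w
step 3: stack=$ v s w w s <K>  input=s w w r v $  — expand <K> → ε
step 4: stack=$ v s w w s  input=s w w r v $  — match s
step 5: stack=$ v s w w  input=w w r v $  — match w
step 6: stack=$ v s w  input=w r v $  — match w
step 7: stack=$ v s  input=r v $  — error: top is terminal s but lookahead is r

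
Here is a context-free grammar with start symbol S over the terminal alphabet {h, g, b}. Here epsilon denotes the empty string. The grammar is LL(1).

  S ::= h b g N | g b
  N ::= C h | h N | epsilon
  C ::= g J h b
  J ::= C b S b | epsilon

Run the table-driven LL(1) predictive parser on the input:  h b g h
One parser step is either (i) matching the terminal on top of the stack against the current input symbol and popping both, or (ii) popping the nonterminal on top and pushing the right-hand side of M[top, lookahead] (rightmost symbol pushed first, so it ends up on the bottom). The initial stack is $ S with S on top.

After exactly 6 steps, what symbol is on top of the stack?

N

step 1: stack=$ S  input=h b g h $  — expand S ::= h b g N
step 2: stack=$ N g b h  input=h b g h $  — match h
step 3: stack=$ N g b  input=b g h $  — match b
step 4: stack=$ N g  input=g h $  — match g
step 5: stack=$ N  input=h $  — expand N ::= h N
step 6: stack=$ N h  input=h $  — match h
Stack after step 6: $ N (top = N).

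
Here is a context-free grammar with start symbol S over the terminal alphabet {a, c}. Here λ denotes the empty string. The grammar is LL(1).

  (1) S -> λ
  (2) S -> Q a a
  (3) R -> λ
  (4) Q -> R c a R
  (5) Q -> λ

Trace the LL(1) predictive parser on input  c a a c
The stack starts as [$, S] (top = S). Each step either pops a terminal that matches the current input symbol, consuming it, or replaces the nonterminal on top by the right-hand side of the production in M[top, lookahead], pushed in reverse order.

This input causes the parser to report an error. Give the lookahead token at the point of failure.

step 1: stack=$ S  input=c a a c $  — expand S -> Q a a
step 2: stack=$ a a Q  input=c a a c $  — expand Q -> R c a R
step 3: stack=$ a a R a c R  input=c a a c $  — expand R -> λ
step 4: stack=$ a a R a c  input=c a a c $  — match c
step 5: stack=$ a a R a  input=a a c $  — match a
step 6: stack=$ a a R  input=a c $  — expand R -> λ
step 7: stack=$ a a  input=a c $  — match a
step 8: stack=$ a  input=c $  — error: top is terminal a but lookahead is c

c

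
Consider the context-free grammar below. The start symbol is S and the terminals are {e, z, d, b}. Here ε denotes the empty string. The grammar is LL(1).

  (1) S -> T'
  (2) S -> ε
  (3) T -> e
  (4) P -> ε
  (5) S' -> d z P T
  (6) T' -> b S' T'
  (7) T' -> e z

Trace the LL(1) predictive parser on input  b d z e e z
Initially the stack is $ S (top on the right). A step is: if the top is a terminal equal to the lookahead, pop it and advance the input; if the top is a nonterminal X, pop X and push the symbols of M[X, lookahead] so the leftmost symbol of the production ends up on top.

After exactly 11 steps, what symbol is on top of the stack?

      Stack         Input          Action
   1  $ S           b d z e e z $  expand S -> T'
   2  $ T'          b d z e e z $  expand T' -> b S' T'
   3  $ T' S' b     b d z e e z $  match b
   4  $ T' S'       d z e e z $    expand S' -> d z P T
   5  $ T' T P z d  d z e e z $    match d
   6  $ T' T P z    z e e z $      match z
   7  $ T' T P      e e z $        expand P -> ε
   8  $ T' T        e e z $        expand T -> e
   9  $ T' e        e e z $        match e
  10  $ T'          e z $          expand T' -> e z
  11  $ z e         e z $          match e
Stack after step 11: $ z (top = z).

z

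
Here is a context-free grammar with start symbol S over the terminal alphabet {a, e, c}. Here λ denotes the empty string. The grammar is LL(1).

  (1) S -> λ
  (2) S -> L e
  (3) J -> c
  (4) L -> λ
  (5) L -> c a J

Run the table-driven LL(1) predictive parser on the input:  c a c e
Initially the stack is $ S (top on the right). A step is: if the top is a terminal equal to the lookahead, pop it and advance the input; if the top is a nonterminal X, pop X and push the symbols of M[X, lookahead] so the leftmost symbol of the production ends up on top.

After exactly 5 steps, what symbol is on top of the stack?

c

     Stack      Input      Action
  1  $ S        c a c e $  expand S -> L e
  2  $ e L      c a c e $  expand L -> c a J
  3  $ e J a c  c a c e $  match c
  4  $ e J a    a c e $    match a
  5  $ e J      c e $      expand J -> c
Stack after step 5: $ e c (top = c).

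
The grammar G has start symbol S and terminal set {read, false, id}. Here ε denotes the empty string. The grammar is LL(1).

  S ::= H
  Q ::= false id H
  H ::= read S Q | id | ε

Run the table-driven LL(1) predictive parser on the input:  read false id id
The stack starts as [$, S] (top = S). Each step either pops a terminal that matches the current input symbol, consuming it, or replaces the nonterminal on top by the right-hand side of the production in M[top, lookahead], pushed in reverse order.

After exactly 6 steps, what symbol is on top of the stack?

     Stack       Input               Action
  1  $ S         read false id id $  expand S ::= H
  2  $ H         read false id id $  expand H ::= read S Q
  3  $ Q S read  read false id id $  match read
  4  $ Q S       false id id $       expand S ::= H
  5  $ Q H       false id id $       expand H ::= ε
  6  $ Q         false id id $       expand Q ::= false id H
Stack after step 6: $ H id false (top = false).

false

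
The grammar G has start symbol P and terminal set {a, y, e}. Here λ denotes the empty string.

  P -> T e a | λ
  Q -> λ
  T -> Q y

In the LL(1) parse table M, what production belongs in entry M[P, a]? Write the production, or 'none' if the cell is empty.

none

FIRST(Q): from Q->λ we get {λ}. So FIRST(Q) = {λ}.
FIRST(T): from T->Q y we get {y}. So FIRST(T) = {y}.
FIRST(P): from P->T e a we get {y}; from P->λ we get {λ}. So FIRST(P) = {λ, y}.
FOLLOW(P) includes $ since P is the start symbol.
FOLLOW(P): P appears on no right-hand side. Thus FOLLOW(P) = {$}.
For P -> T e a: FIRST(T e a) = {y}, so it goes in M[P, t] for t ∈ {y}.
For P -> λ: FIRST(λ) = {λ}, so it goes in M[P, t] for t ∈ {}; since λ ∈ FIRST, also for every t ∈ FOLLOW(P) = {$}.
None of these place a production in M[P, a].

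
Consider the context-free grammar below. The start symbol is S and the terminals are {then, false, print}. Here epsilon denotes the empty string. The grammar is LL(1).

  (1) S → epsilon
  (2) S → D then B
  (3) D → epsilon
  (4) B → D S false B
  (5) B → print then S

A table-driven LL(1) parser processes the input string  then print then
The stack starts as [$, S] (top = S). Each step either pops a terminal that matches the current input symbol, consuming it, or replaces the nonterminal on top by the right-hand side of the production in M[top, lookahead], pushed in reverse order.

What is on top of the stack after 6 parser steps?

S

step 1: stack=$ S  input=then print then $  — expand S → D then B
step 2: stack=$ B then D  input=then print then $  — expand D → epsilon
step 3: stack=$ B then  input=then print then $  — match then
step 4: stack=$ B  input=print then $  — expand B → print then S
step 5: stack=$ S then print  input=print then $  — match print
step 6: stack=$ S then  input=then $  — match then
Stack after step 6: $ S (top = S).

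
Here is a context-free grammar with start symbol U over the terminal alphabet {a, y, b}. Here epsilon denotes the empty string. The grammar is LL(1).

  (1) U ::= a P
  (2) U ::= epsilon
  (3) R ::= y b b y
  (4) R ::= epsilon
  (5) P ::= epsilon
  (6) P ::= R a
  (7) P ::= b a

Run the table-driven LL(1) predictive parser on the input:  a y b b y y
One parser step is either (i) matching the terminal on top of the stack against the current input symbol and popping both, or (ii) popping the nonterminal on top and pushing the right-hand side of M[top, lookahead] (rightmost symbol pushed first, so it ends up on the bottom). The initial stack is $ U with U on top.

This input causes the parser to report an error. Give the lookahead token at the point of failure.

y

step 1: stack=$ U  input=a y b b y y $  — expand U ::= a P
step 2: stack=$ P a  input=a y b b y y $  — match a
step 3: stack=$ P  input=y b b y y $  — expand P ::= R a
step 4: stack=$ a R  input=y b b y y $  — expand R ::= y b b y
step 5: stack=$ a y b b y  input=y b b y y $  — match y
step 6: stack=$ a y b b  input=b b y y $  — match b
step 7: stack=$ a y b  input=b y y $  — match b
step 8: stack=$ a y  input=y y $  — match y
step 9: stack=$ a  input=y $  — error: top is terminal a but lookahead is y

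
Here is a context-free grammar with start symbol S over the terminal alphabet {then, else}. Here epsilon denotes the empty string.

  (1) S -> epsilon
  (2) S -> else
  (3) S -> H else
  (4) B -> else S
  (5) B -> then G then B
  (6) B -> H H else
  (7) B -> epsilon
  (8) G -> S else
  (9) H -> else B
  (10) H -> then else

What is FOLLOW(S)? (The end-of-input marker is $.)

FIRST(H) = {else, then}
FIRST(S) = {epsilon, else, then}  (via H else)
FIRST(B) = {epsilon, else, then}  (via H H else)
FIRST(G) = {else, then}  (via S else)
FOLLOW(S) includes $ since S is the start symbol.
FOLLOW(G): in B->then G then B, G is followed by then B with FIRST {then}. Thus FOLLOW(G) = {then}.
FOLLOW(H): in S->H else, H is followed by else with FIRST {else}; in B->H H else (occurrence 1), H is followed by H else with FIRST {else, then}; in B->H H else (occurrence 2), H is followed by else with FIRST {else}. Thus FOLLOW(H) = {else, then}.
FOLLOW(B): in B->then G then B, the suffix after B is empty (adds nothing new); in H->else B, the suffix after B is empty, so FOLLOW(B) ⊇ FOLLOW(H) = {else, then}. Thus FOLLOW(B) = {else, then}.
FOLLOW(S): in B->else S, the suffix after S is empty, so FOLLOW(S) ⊇ FOLLOW(B) = {else, then}; in G->S else, S is followed by else with FIRST {else}. Thus FOLLOW(S) = {$, else, then}.

{$, else, then}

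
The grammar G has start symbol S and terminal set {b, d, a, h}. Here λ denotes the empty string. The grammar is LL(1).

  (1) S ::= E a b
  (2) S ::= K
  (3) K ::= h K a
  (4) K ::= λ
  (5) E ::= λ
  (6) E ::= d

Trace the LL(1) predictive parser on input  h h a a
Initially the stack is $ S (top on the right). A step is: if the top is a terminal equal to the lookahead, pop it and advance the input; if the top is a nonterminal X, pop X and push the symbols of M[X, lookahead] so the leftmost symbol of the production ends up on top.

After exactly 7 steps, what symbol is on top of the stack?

a

     Stack      Input      Action
  1  $ S        h h a a $  expand S ::= K
  2  $ K        h h a a $  expand K ::= h K a
  3  $ a K h    h h a a $  match h
  4  $ a K      h a a $    expand K ::= h K a
  5  $ a a K h  h a a $    match h
  6  $ a a K    a a $      expand K ::= λ
  7  $ a a      a a $      match a
Stack after step 7: $ a (top = a).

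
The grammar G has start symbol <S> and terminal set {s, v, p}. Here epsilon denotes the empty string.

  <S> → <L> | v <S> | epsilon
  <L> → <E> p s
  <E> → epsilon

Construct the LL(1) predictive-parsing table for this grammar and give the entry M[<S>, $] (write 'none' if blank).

<S> → epsilon

FIRST(<E>) = {epsilon}
FIRST(<L>) = {p}  (via <E> p s)
FIRST(<S>) = {epsilon, p, v}  (via <L>)
FOLLOW(<S>) includes $ since <S> is the start symbol.
FOLLOW(<S>): in <S>→v <S>, the suffix after <S> is empty (adds nothing new). Thus FOLLOW(<S>) = {$}.
For <S> → <L>: FIRST(<L>) = {p}, so it goes in M[<S>, t] for t ∈ {p}.
For <S> → v <S>: FIRST(v <S>) = {v}, so it goes in M[<S>, t] for t ∈ {v}.
For <S> → epsilon: FIRST(epsilon) = {epsilon}, so it goes in M[<S>, t] for t ∈ {}; since epsilon ∈ FIRST, also for every t ∈ FOLLOW(<S>) = {$}.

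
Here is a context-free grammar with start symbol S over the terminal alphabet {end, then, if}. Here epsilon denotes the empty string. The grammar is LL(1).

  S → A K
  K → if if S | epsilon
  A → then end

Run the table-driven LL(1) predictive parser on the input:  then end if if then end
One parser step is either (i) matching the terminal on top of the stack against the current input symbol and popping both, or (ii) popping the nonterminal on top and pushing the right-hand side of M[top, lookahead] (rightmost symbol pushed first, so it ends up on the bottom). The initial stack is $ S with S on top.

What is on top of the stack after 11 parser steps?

      Stack         Input                      Action
   1  $ S           then end if if then end $  expand S → A K
   2  $ K A         then end if if then end $  expand A → then end
   3  $ K end then  then end if if then end $  match then
   4  $ K end       end if if then end $       match end
   5  $ K           if if then end $           expand K → if if S
   6  $ S if if     if if then end $           match if
   7  $ S if        if then end $              match if
   8  $ S           then end $                 expand S → A K
   9  $ K A         then end $                 expand A → then end
  10  $ K end then  then end $                 match then
  11  $ K end       end $                      match end
Stack after step 11: $ K (top = K).

K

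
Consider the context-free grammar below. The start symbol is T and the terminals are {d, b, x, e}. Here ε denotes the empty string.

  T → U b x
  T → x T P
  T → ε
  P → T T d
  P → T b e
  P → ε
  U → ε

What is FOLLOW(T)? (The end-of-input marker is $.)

{$, b, d, x}

FIRST(U) = {ε}
FIRST(T) = {ε, b, x}  (via U b x)
FIRST(P) = {ε, b, d, x}  (via T T d, T b e)
FOLLOW(T) includes $ since T is the start symbol.
FOLLOW(T): in T→x T P, T is followed by P with FIRST {ε, b, d, x}; in T→x T P, the suffix after T is nullable (adds nothing new); in P→T T d (occurrence 1), T is followed by T d with FIRST {b, d, x}; in P→T T d (occurrence 2), T is followed by d with FIRST {d}; in P→T b e, T is followed by b e with FIRST {b}. Thus FOLLOW(T) = {$, b, d, x}.
FOLLOW(P): in T→x T P, the suffix after P is empty, so FOLLOW(P) ⊇ FOLLOW(T) = {$, b, d, x}. Thus FOLLOW(P) = {$, b, d, x}.
FOLLOW(U): in T→U b x, U is followed by b x with FIRST {b}. Thus FOLLOW(U) = {b}.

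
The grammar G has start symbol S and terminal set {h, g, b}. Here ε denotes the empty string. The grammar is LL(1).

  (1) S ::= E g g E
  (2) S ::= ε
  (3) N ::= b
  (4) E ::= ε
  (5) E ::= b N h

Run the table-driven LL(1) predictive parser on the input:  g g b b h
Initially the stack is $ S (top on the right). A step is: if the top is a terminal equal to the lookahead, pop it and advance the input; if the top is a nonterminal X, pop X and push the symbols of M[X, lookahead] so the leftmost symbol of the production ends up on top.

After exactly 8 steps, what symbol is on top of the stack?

     Stack      Input        Action
  1  $ S        g g b b h $  expand S ::= E g g E
  2  $ E g g E  g g b b h $  expand E ::= ε
  3  $ E g g    g g b b h $  match g
  4  $ E g      g b b h $    match g
  5  $ E        b b h $      expand E ::= b N h
  6  $ h N b    b b h $      match b
  7  $ h N      b h $        expand N ::= b
  8  $ h b      b h $        match b
Stack after step 8: $ h (top = h).

h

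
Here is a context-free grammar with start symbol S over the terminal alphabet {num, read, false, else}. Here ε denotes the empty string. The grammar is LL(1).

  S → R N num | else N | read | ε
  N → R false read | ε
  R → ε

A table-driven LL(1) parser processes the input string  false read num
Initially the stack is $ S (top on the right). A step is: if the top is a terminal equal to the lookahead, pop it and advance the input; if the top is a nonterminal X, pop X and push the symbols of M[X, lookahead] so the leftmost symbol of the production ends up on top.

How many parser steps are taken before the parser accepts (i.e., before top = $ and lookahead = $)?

     Stack               Input             Action
  1  $ S                 false read num $  expand S → R N num
  2  $ num N R           false read num $  expand R → ε
  3  $ num N             false read num $  expand N → R false read
  4  $ num read false R  false read num $  expand R → ε
  5  $ num read false    false read num $  match false
  6  $ num read          read num $        match read
  7  $ num               num $             match num
Accept reached after 7 steps.

7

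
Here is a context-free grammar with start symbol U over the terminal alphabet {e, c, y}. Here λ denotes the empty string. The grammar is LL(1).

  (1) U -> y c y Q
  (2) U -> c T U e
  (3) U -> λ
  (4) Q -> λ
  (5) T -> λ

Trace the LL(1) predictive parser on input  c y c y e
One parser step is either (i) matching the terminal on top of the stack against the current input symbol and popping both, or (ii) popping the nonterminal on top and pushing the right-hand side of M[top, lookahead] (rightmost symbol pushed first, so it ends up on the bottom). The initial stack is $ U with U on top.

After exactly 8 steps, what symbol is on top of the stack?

     Stack        Input        Action
  1  $ U          c y c y e $  expand U -> c T U e
  2  $ e U T c    c y c y e $  match c
  3  $ e U T      y c y e $    expand T -> λ
  4  $ e U        y c y e $    expand U -> y c y Q
  5  $ e Q y c y  y c y e $    match y
  6  $ e Q y c    c y e $      match c
  7  $ e Q y      y e $        match y
  8  $ e Q        e $          expand Q -> λ
Stack after step 8: $ e (top = e).

e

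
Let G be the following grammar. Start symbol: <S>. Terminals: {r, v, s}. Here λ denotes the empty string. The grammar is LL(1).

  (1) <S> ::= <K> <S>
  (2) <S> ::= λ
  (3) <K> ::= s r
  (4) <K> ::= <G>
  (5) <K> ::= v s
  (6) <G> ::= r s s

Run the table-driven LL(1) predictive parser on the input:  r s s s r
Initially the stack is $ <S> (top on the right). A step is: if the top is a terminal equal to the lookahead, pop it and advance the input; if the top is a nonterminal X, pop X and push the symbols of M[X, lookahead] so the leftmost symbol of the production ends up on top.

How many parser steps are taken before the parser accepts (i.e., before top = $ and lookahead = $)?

11

step 1: stack=$ <S>  input=r s s s r $  — expand <S> ::= <K> <S>
step 2: stack=$ <S> <K>  input=r s s s r $  — expand <K> ::= <G>
step 3: stack=$ <S> <G>  input=r s s s r $  — expand <G> ::= r s s
step 4: stack=$ <S> s s r  input=r s s s r $  — match r
step 5: stack=$ <S> s s  input=s s s r $  — match s
step 6: stack=$ <S> s  input=s s r $  — match s
step 7: stack=$ <S>  input=s r $  — expand <S> ::= <K> <S>
step 8: stack=$ <S> <K>  input=s r $  — expand <K> ::= s r
step 9: stack=$ <S> r s  input=s r $  — match s
step 10: stack=$ <S> r  input=r $  — match r
step 11: stack=$ <S>  input=$  — expand <S> ::= λ
Accept reached after 11 steps.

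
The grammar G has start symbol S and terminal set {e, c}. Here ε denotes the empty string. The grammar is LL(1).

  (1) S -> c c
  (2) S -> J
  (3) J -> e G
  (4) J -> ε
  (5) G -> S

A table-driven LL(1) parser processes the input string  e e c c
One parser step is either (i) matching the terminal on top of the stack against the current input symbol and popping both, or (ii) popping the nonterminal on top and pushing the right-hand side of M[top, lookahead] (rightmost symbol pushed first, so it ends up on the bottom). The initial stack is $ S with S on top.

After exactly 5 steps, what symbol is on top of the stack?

J

     Stack  Input      Action
  1  $ S    e e c c $  expand S -> J
  2  $ J    e e c c $  expand J -> e G
  3  $ G e  e e c c $  match e
  4  $ G    e c c $    expand G -> S
  5  $ S    e c c $    expand S -> J
Stack after step 5: $ J (top = J).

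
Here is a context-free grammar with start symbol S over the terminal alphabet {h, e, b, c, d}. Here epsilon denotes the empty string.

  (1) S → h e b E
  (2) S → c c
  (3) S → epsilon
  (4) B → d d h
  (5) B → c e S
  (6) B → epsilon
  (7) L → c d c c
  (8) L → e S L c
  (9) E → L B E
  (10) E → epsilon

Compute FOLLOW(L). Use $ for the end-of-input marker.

FIRST(S): from S→h e b E we get {h}; from S→c c we get {c}; from S→epsilon we get {epsilon}. So FIRST(S) = {epsilon, c, h}.
FIRST(B): from B→d d h we get {d}; from B→c e S we get {c}; from B→epsilon we get {epsilon}. So FIRST(B) = {epsilon, c, d}.
FIRST(L): from L→c d c c we get {c}; from L→e S L c we get {e}. So FIRST(L) = {c, e}.
FIRST(E): from E→L B E we get {c, e}; from E→epsilon we get {epsilon}. So FIRST(E) = {epsilon, c, e}.
FOLLOW(S) includes $ since S is the start symbol.
FOLLOW(S): in B→c e S, the suffix after S is empty, so FOLLOW(S) ⊇ FOLLOW(B) = {$, c, e}; in L→e S L c, S is followed by L c with FIRST {c, e}. Thus FOLLOW(S) = {$, c, e}.
FOLLOW(E): in S→h e b E, the suffix after E is empty, so FOLLOW(E) ⊇ FOLLOW(S) = {$, c, e}; in E→L B E, the suffix after E is empty (adds nothing new). Thus FOLLOW(E) = {$, c, e}.
FOLLOW(B): in E→L B E, B is followed by E with FIRST {epsilon, c, e}; in E→L B E, the suffix after B is nullable, so FOLLOW(B) ⊇ FOLLOW(E) = {$, c, e}. Thus FOLLOW(B) = {$, c, e}.
FOLLOW(L): in L→e S L c, L is followed by c with FIRST {c}; in E→L B E, L is followed by B E with FIRST {epsilon, c, d, e}; in E→L B E, the suffix after L is nullable, so FOLLOW(L) ⊇ FOLLOW(E) = {$, c, e}. Thus FOLLOW(L) = {$, c, d, e}.

{$, c, d, e}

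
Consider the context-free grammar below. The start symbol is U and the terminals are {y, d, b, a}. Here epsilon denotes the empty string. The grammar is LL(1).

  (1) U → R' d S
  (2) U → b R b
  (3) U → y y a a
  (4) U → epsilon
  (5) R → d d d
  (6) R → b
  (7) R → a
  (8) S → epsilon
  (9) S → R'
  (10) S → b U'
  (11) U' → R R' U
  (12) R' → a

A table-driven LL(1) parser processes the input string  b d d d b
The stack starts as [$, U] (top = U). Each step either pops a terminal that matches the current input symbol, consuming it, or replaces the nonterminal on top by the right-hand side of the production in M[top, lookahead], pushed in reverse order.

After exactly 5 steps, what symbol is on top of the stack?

step 1: stack=$ U  input=b d d d b $  — expand U → b R b
step 2: stack=$ b R b  input=b d d d b $  — match b
step 3: stack=$ b R  input=d d d b $  — expand R → d d d
step 4: stack=$ b d d d  input=d d d b $  — match d
step 5: stack=$ b d d  input=d d b $  — match d
Stack after step 5: $ b d (top = d).

d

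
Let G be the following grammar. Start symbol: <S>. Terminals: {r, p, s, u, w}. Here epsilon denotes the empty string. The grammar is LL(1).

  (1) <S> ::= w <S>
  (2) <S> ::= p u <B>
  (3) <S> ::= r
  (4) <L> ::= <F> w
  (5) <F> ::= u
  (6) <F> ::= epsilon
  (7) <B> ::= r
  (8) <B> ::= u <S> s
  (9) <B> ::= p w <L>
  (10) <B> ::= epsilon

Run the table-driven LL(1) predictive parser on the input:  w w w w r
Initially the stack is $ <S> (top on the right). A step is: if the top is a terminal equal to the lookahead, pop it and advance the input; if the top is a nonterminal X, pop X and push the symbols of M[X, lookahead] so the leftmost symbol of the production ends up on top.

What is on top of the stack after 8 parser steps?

<S>

     Stack    Input        Action
  1  $ <S>    w w w w r $  expand <S> ::= w <S>
  2  $ <S> w  w w w w r $  match w
  3  $ <S>    w w w r $    expand <S> ::= w <S>
  4  $ <S> w  w w w r $    match w
  5  $ <S>    w w r $      expand <S> ::= w <S>
  6  $ <S> w  w w r $      match w
  7  $ <S>    w r $        expand <S> ::= w <S>
  8  $ <S> w  w r $        match w
Stack after step 8: $ <S> (top = <S>).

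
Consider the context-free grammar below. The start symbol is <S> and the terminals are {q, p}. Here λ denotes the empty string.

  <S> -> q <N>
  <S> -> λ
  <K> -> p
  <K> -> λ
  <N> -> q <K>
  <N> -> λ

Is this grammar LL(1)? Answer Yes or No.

FIRST(<S>) = {λ, q}
FIRST(<K>) = {λ, p}
FIRST(<N>) = {λ, q}
FOLLOW(<S>) = {$}
FOLLOW(<K>) = {$}
FOLLOW(<N>) = {$}
Each cell of M receives at most one production.

Yes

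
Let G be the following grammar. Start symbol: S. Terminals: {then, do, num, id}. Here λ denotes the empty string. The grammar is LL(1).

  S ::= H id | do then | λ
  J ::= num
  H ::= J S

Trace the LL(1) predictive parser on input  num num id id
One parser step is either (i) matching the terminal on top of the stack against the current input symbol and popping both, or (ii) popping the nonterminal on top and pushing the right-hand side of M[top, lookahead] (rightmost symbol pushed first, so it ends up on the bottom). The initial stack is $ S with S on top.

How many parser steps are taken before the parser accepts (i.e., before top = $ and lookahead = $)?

11

      Stack          Input            Action
   1  $ S            num num id id $  expand S ::= H id
   2  $ id H         num num id id $  expand H ::= J S
   3  $ id S J       num num id id $  expand J ::= num
   4  $ id S num     num num id id $  match num
   5  $ id S         num id id $      expand S ::= H id
   6  $ id id H      num id id $      expand H ::= J S
   7  $ id id S J    num id id $      expand J ::= num
   8  $ id id S num  num id id $      match num
   9  $ id id S      id id $          expand S ::= λ
  10  $ id id        id id $          match id
  11  $ id           id $             match id
Accept reached after 11 steps.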